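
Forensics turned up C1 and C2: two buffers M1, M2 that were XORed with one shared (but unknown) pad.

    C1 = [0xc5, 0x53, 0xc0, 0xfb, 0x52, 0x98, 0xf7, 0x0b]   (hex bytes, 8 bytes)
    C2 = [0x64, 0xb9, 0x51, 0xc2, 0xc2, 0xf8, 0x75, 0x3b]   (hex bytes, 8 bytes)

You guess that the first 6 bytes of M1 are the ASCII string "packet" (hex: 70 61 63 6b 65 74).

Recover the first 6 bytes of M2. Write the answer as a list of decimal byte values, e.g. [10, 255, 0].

[209, 139, 242, 82, 245, 20]

First, C1 ⊕ C2 = (M1 ⊕ K) ⊕ (M2 ⊕ K) = M1 ⊕ M2, so the key drops out. Then M2 = (M1 ⊕ M2) ⊕ M1 over the first 6 bytes.
byte 0: (c5 XOR 64) XOR 70 = a1 XOR 70 = d1
byte 1: (53 XOR b9) XOR 61 = ea XOR 61 = 8b
byte 2: (c0 XOR 51) XOR 63 = 91 XOR 63 = f2
byte 3: (fb XOR c2) XOR 6b = 39 XOR 6b = 52
byte 4: (52 XOR c2) XOR 65 = 90 XOR 65 = f5
byte 5: (98 XOR f8) XOR 74 = 60 XOR 74 = 14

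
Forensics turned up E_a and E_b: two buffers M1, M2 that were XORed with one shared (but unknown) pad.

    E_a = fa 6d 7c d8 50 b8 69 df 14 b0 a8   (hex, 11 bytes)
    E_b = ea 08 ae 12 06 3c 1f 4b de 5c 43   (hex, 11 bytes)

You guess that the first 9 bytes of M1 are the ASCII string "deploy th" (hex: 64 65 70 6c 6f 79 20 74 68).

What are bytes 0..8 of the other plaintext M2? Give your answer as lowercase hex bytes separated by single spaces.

74 00 a2 a6 39 fd 56 e0 a2

First, E_a ⊕ E_b = (M1 ⊕ K) ⊕ (M2 ⊕ K) = M1 ⊕ M2, so the key drops out. Then M2 = (M1 ⊕ M2) ⊕ M1 over the first 9 bytes.
byte 0: (fa XOR ea) XOR 64 = 10 XOR 64 = 74
byte 1: (6d XOR 08) XOR 65 = 65 XOR 65 = 00
byte 2: (7c XOR ae) XOR 70 = d2 XOR 70 = a2
byte 3: (d8 XOR 12) XOR 6c = ca XOR 6c = a6
byte 4: (50 XOR 06) XOR 6f = 56 XOR 6f = 39
byte 5: (b8 XOR 3c) XOR 79 = 84 XOR 79 = fd
byte 6: (69 XOR 1f) XOR 20 = 76 XOR 20 = 56
byte 7: (df XOR 4b) XOR 74 = 94 XOR 74 = e0
byte 8: (14 XOR de) XOR 68 = ca XOR 68 = a2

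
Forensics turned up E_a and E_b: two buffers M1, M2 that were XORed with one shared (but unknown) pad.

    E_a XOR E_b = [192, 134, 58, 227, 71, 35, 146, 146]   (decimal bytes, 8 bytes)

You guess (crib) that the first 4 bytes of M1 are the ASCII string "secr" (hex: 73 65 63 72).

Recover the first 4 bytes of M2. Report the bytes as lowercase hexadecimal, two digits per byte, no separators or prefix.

Since E_a ⊕ E_b = M1 ⊕ M2, XORing with the guessed M1 bytes yields the corresponding M2 bytes: M2 = (E_a ⊕ E_b) ⊕ M1.
11000000 xor 01110011 = 10110011
10000110 xor 01100101 = 11100011
00111010 xor 01100011 = 01011001
11100011 xor 01110010 = 10010001

b3e35991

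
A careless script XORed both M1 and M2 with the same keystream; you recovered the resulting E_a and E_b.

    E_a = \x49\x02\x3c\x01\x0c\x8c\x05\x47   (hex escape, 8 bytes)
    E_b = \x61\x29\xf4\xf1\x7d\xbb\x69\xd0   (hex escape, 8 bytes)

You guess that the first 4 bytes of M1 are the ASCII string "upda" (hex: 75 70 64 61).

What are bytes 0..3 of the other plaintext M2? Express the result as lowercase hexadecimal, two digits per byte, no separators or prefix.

First, E_a ⊕ E_b = (M1 ⊕ K) ⊕ (M2 ⊕ K) = M1 ⊕ M2, so the key drops out. Then M2 = (M1 ⊕ M2) ⊕ M1 over the first 4 bytes.
byte 0: (49 xor 61) xor 75 = 28 xor 75 = 5d
byte 1: (02 xor 29) xor 70 = 2b xor 70 = 5b
byte 2: (3c xor f4) xor 64 = c8 xor 64 = ac
byte 3: (01 xor f1) xor 61 = f0 xor 61 = 91

5d5bac91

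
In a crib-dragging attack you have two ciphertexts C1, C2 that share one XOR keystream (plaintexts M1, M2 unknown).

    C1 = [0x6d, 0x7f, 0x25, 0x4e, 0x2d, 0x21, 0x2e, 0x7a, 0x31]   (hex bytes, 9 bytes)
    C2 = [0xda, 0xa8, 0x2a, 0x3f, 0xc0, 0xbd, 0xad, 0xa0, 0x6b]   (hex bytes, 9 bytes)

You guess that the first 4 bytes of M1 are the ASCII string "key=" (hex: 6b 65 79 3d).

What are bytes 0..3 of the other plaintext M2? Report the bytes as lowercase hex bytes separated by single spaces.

First, C1 ⊕ C2 = (M1 ⊕ K) ⊕ (M2 ⊕ K) = M1 ⊕ M2, so the key drops out. Then M2 = (M1 ⊕ M2) ⊕ M1 over the first 4 bytes.
byte 0: (6d ⊕ da) ⊕ 6b = b7 ⊕ 6b = dc
byte 1: (7f ⊕ a8) ⊕ 65 = d7 ⊕ 65 = b2
byte 2: (25 ⊕ 2a) ⊕ 79 = 0f ⊕ 79 = 76
byte 3: (4e ⊕ 3f) ⊕ 3d = 71 ⊕ 3d = 4c

dc b2 76 4c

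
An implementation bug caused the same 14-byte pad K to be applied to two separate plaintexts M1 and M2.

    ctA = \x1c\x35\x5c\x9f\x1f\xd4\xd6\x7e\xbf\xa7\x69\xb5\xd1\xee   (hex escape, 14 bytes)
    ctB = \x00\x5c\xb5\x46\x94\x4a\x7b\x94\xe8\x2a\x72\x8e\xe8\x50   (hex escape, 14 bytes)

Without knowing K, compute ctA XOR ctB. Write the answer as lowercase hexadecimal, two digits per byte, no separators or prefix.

1c69e9d98b9eadea578d1b3b39be

ctA ⊕ ctB = (M1 ⊕ K) ⊕ (M2 ⊕ K) = M1 ⊕ M2 — the shared key cancels under XOR.
1c ^ 00 = 1c
35 ^ 5c = 69
5c ^ b5 = e9
9f ^ 46 = d9
1f ^ 94 = 8b
d4 ^ 4a = 9e
d6 ^ 7b = ad
7e ^ 94 = ea
bf ^ e8 = 57
a7 ^ 2a = 8d
69 ^ 72 = 1b
b5 ^ 8e = 3b
d1 ^ e8 = 39
ee ^ 50 = be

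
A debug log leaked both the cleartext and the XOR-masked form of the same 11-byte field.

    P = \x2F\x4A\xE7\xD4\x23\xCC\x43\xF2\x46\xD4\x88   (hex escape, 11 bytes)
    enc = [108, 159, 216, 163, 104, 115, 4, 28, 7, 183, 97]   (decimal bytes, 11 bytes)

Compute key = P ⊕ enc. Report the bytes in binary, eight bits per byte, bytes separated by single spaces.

Since enc = P ⊕ key, XORing both sides with P gives key = P ⊕ enc.
2f ^ 6c = 43
4a ^ 9f = d5
e7 ^ d8 = 3f
d4 ^ a3 = 77
23 ^ 68 = 4b
cc ^ 73 = bf
43 ^ 04 = 47
f2 ^ 1c = ee
46 ^ 07 = 41
d4 ^ b7 = 63
88 ^ 61 = e9

01000011 11010101 00111111 01110111 01001011 10111111 01000111 11101110 01000001 01100011 11101001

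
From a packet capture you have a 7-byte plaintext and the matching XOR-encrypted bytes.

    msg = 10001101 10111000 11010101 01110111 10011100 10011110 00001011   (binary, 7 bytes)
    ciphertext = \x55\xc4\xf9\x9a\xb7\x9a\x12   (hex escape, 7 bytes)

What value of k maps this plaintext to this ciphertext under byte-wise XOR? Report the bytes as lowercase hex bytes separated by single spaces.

d8 7c 2c ed 2b 04 19

Since ciphertext = msg ⊕ k, XORing both sides with msg gives k = msg ⊕ ciphertext.
8d XOR 55 = d8
b8 XOR c4 = 7c
d5 XOR f9 = 2c
77 XOR 9a = ed
9c XOR b7 = 2b
9e XOR 9a = 04
0b XOR 12 = 19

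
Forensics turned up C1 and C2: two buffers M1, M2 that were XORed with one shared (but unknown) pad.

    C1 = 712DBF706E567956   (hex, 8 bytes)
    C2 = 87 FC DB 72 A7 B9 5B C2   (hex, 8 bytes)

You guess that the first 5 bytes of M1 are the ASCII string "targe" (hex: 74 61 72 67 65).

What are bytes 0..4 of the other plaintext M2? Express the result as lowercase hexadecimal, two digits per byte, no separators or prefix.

First, C1 ⊕ C2 = (M1 ⊕ K) ⊕ (M2 ⊕ K) = M1 ⊕ M2, so the key drops out. Then M2 = (M1 ⊕ M2) ⊕ M1 over the first 5 bytes.
byte 0: (71 xor 87) xor 74 = f6 xor 74 = 82
byte 1: (2d xor fc) xor 61 = d1 xor 61 = b0
byte 2: (bf xor db) xor 72 = 64 xor 72 = 16
byte 3: (70 xor 72) xor 67 = 02 xor 67 = 65
byte 4: (6e xor a7) xor 65 = c9 xor 65 = ac

82b01665ac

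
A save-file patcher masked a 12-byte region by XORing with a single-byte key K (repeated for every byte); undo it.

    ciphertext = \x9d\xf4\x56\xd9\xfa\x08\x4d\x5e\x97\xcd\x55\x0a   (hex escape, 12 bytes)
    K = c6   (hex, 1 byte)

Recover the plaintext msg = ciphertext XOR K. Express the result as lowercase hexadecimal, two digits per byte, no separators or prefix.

The 1-byte key repeats, so the effective keystream is c6 c6 c6 c6 c6 c6 c6 c6 c6 c6 c6 c6.
byte 0: 9d ^ c6 = 5b
byte 1: f4 ^ c6 = 32
byte 2: 56 ^ c6 = 90
byte 3: d9 ^ c6 = 1f
byte 4: fa ^ c6 = 3c
byte 5: 08 ^ c6 = ce
byte 6: 4d ^ c6 = 8b
byte 7: 5e ^ c6 = 98
byte 8: 97 ^ c6 = 51
byte 9: cd ^ c6 = 0b
byte 10: 55 ^ c6 = 93
byte 11: 0a ^ c6 = cc

5b32901f3cce8b98510b93cc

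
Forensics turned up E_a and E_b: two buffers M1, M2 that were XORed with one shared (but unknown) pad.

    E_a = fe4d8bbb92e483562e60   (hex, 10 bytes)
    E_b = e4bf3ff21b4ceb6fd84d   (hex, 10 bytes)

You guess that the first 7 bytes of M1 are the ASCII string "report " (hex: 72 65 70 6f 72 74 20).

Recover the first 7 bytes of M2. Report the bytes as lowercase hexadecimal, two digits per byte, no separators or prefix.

6897c426fbdc48

First, E_a ⊕ E_b = (M1 ⊕ K) ⊕ (M2 ⊕ K) = M1 ⊕ M2, so the key drops out. Then M2 = (M1 ⊕ M2) ⊕ M1 over the first 7 bytes.
byte 0: (fe ^ e4) ^ 72 = 1a ^ 72 = 68
byte 1: (4d ^ bf) ^ 65 = f2 ^ 65 = 97
byte 2: (8b ^ 3f) ^ 70 = b4 ^ 70 = c4
byte 3: (bb ^ f2) ^ 6f = 49 ^ 6f = 26
byte 4: (92 ^ 1b) ^ 72 = 89 ^ 72 = fb
byte 5: (e4 ^ 4c) ^ 74 = a8 ^ 74 = dc
byte 6: (83 ^ eb) ^ 20 = 68 ^ 20 = 48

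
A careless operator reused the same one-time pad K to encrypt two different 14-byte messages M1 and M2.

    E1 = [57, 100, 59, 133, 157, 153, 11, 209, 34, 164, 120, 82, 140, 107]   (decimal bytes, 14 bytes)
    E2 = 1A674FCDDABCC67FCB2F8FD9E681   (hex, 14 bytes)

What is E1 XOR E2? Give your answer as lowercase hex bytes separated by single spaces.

E1 ⊕ E2 = (M1 ⊕ K) ⊕ (M2 ⊕ K) = M1 ⊕ M2 — the shared key cancels under XOR.
byte 0: 39 xor 1a = 23
byte 1: 64 xor 67 = 03
byte 2: 3b xor 4f = 74
byte 3: 85 xor cd = 48
byte 4: 9d xor da = 47
byte 5: 99 xor bc = 25
byte 6: 0b xor c6 = cd
byte 7: d1 xor 7f = ae
byte 8: 22 xor cb = e9
byte 9: a4 xor 2f = 8b
byte 10: 78 xor 8f = f7
byte 11: 52 xor d9 = 8b
byte 12: 8c xor e6 = 6a
byte 13: 6b xor 81 = ea

23 03 74 48 47 25 cd ae e9 8b f7 8b 6a ea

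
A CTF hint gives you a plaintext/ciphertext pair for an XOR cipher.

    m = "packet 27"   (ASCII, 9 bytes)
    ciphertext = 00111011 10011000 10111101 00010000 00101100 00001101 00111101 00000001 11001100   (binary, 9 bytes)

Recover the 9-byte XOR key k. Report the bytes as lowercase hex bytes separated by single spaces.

4b f9 de 7b 49 79 1d 33 fb

Since ciphertext = m ⊕ k, XORing both sides with m gives k = m ⊕ ciphertext.
01110000 XOR 00111011 = 01001011
01100001 XOR 10011000 = 11111001
01100011 XOR 10111101 = 11011110
01101011 XOR 00010000 = 01111011
01100101 XOR 00101100 = 01001001
01110100 XOR 00001101 = 01111001
00100000 XOR 00111101 = 00011101
00110010 XOR 00000001 = 00110011
00110111 XOR 11001100 = 11111011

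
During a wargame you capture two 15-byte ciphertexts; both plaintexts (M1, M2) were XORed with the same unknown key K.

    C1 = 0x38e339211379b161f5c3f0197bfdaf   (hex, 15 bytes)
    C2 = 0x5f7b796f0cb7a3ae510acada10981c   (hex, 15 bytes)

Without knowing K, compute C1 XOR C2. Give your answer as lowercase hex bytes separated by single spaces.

67 98 40 4e 1f ce 12 cf a4 c9 3a c3 6b 65 b3

C1 ⊕ C2 = (M1 ⊕ K) ⊕ (M2 ⊕ K) = M1 ⊕ M2 — the shared key cancels under XOR.
38 ^ 5f = 67
e3 ^ 7b = 98
39 ^ 79 = 40
21 ^ 6f = 4e
13 ^ 0c = 1f
79 ^ b7 = ce
b1 ^ a3 = 12
61 ^ ae = cf
f5 ^ 51 = a4
c3 ^ 0a = c9
f0 ^ ca = 3a
19 ^ da = c3
7b ^ 10 = 6b
fd ^ 98 = 65
af ^ 1c = b3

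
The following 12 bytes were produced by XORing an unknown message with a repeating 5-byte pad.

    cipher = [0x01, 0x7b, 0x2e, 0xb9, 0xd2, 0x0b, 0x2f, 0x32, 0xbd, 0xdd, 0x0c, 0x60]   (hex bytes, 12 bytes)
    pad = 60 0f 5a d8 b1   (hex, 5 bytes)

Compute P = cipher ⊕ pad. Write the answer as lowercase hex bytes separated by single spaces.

The 5-byte key repeats, so the effective keystream is 60 0f 5a d8 b1 60 0f 5a d8 b1 60 0f.
byte 0: 00000001 ^ 01100000 = 01100001
byte 1: 01111011 ^ 00001111 = 01110100
byte 2: 00101110 ^ 01011010 = 01110100
byte 3: 10111001 ^ 11011000 = 01100001
byte 4: 11010010 ^ 10110001 = 01100011
byte 5: 00001011 ^ 01100000 = 01101011
byte 6: 00101111 ^ 00001111 = 00100000
byte 7: 00110010 ^ 01011010 = 01101000
byte 8: 10111101 ^ 11011000 = 01100101
byte 9: 11011101 ^ 10110001 = 01101100
byte 10: 00001100 ^ 01100000 = 01101100
byte 11: 01100000 ^ 00001111 = 01101111

61 74 74 61 63 6b 20 68 65 6c 6c 6f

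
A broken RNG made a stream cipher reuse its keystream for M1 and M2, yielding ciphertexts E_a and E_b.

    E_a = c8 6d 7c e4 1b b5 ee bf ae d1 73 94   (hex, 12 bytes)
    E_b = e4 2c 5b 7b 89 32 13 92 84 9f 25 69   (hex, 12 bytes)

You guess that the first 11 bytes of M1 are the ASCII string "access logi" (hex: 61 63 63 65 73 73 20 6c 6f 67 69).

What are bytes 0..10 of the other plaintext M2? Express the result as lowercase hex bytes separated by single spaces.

First, E_a ⊕ E_b = (M1 ⊕ K) ⊕ (M2 ⊕ K) = M1 ⊕ M2, so the key drops out. Then M2 = (M1 ⊕ M2) ⊕ M1 over the first 11 bytes.
byte 0: (c8 XOR e4) XOR 61 = 2c XOR 61 = 4d
byte 1: (6d XOR 2c) XOR 63 = 41 XOR 63 = 22
byte 2: (7c XOR 5b) XOR 63 = 27 XOR 63 = 44
byte 3: (e4 XOR 7b) XOR 65 = 9f XOR 65 = fa
byte 4: (1b XOR 89) XOR 73 = 92 XOR 73 = e1
byte 5: (b5 XOR 32) XOR 73 = 87 XOR 73 = f4
byte 6: (ee XOR 13) XOR 20 = fd XOR 20 = dd
byte 7: (bf XOR 92) XOR 6c = 2d XOR 6c = 41
byte 8: (ae XOR 84) XOR 6f = 2a XOR 6f = 45
byte 9: (d1 XOR 9f) XOR 67 = 4e XOR 67 = 29
byte 10: (73 XOR 25) XOR 69 = 56 XOR 69 = 3f

4d 22 44 fa e1 f4 dd 41 45 29 3f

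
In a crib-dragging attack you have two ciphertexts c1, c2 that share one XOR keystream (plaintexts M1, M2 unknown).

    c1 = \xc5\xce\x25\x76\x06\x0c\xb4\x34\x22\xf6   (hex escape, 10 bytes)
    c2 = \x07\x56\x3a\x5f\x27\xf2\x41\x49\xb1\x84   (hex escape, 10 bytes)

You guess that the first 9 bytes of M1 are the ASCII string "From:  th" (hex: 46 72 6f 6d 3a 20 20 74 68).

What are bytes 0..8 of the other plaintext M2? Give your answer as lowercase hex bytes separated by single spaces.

84 ea 70 44 1b de d5 09 fb

First, c1 ⊕ c2 = (M1 ⊕ K) ⊕ (M2 ⊕ K) = M1 ⊕ M2, so the key drops out. Then M2 = (M1 ⊕ M2) ⊕ M1 over the first 9 bytes.
byte 0: (c5 ⊕ 07) ⊕ 46 = c2 ⊕ 46 = 84
byte 1: (ce ⊕ 56) ⊕ 72 = 98 ⊕ 72 = ea
byte 2: (25 ⊕ 3a) ⊕ 6f = 1f ⊕ 6f = 70
byte 3: (76 ⊕ 5f) ⊕ 6d = 29 ⊕ 6d = 44
byte 4: (06 ⊕ 27) ⊕ 3a = 21 ⊕ 3a = 1b
byte 5: (0c ⊕ f2) ⊕ 20 = fe ⊕ 20 = de
byte 6: (b4 ⊕ 41) ⊕ 20 = f5 ⊕ 20 = d5
byte 7: (34 ⊕ 49) ⊕ 74 = 7d ⊕ 74 = 09
byte 8: (22 ⊕ b1) ⊕ 68 = 93 ⊕ 68 = fb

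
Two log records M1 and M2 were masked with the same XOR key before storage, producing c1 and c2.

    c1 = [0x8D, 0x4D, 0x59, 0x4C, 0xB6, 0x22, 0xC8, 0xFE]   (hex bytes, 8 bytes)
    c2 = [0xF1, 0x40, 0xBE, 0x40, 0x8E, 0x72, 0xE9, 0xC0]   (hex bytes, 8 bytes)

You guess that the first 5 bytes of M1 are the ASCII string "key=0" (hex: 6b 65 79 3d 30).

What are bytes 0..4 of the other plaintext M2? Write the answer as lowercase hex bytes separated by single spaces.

First, c1 ⊕ c2 = (M1 ⊕ K) ⊕ (M2 ⊕ K) = M1 ⊕ M2, so the key drops out. Then M2 = (M1 ⊕ M2) ⊕ M1 over the first 5 bytes.
byte 0: (8d ⊕ f1) ⊕ 6b = 7c ⊕ 6b = 17
byte 1: (4d ⊕ 40) ⊕ 65 = 0d ⊕ 65 = 68
byte 2: (59 ⊕ be) ⊕ 79 = e7 ⊕ 79 = 9e
byte 3: (4c ⊕ 40) ⊕ 3d = 0c ⊕ 3d = 31
byte 4: (b6 ⊕ 8e) ⊕ 30 = 38 ⊕ 30 = 08

17 68 9e 31 08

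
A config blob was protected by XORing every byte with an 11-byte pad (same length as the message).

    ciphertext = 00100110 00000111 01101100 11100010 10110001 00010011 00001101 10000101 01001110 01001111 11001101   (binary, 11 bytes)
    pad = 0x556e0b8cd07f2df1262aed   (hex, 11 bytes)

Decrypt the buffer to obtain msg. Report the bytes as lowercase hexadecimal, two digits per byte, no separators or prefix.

XOR is its own inverse, so applying the key byte-wise gives the result directly.
26 ^ 55 = 73
07 ^ 6e = 69
6c ^ 0b = 67
e2 ^ 8c = 6e
b1 ^ d0 = 61
13 ^ 7f = 6c
0d ^ 2d = 20
85 ^ f1 = 74
4e ^ 26 = 68
4f ^ 2a = 65
cd ^ ed = 20

7369676e616c2074686520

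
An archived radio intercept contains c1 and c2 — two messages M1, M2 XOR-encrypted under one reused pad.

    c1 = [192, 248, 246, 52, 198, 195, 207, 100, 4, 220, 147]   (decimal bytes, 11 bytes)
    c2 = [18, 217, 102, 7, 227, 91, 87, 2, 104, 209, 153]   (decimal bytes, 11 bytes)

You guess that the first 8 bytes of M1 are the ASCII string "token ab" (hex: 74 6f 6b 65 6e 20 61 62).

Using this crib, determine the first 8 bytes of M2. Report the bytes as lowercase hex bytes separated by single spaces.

First, c1 ⊕ c2 = (M1 ⊕ K) ⊕ (M2 ⊕ K) = M1 ⊕ M2, so the key drops out. Then M2 = (M1 ⊕ M2) ⊕ M1 over the first 8 bytes.
byte 0: (c0 ⊕ 12) ⊕ 74 = d2 ⊕ 74 = a6
byte 1: (f8 ⊕ d9) ⊕ 6f = 21 ⊕ 6f = 4e
byte 2: (f6 ⊕ 66) ⊕ 6b = 90 ⊕ 6b = fb
byte 3: (34 ⊕ 07) ⊕ 65 = 33 ⊕ 65 = 56
byte 4: (c6 ⊕ e3) ⊕ 6e = 25 ⊕ 6e = 4b
byte 5: (c3 ⊕ 5b) ⊕ 20 = 98 ⊕ 20 = b8
byte 6: (cf ⊕ 57) ⊕ 61 = 98 ⊕ 61 = f9
byte 7: (64 ⊕ 02) ⊕ 62 = 66 ⊕ 62 = 04

a6 4e fb 56 4b b8 f9 04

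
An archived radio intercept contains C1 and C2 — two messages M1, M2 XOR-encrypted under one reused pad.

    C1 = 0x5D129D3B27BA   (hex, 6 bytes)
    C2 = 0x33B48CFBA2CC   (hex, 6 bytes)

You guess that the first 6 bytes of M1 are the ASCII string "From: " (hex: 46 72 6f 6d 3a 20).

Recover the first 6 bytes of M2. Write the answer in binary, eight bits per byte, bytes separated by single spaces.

First, C1 ⊕ C2 = (M1 ⊕ K) ⊕ (M2 ⊕ K) = M1 ⊕ M2, so the key drops out. Then M2 = (M1 ⊕ M2) ⊕ M1 over the first 6 bytes.
byte 0: (5d ⊕ 33) ⊕ 46 = 6e ⊕ 46 = 28
byte 1: (12 ⊕ b4) ⊕ 72 = a6 ⊕ 72 = d4
byte 2: (9d ⊕ 8c) ⊕ 6f = 11 ⊕ 6f = 7e
byte 3: (3b ⊕ fb) ⊕ 6d = c0 ⊕ 6d = ad
byte 4: (27 ⊕ a2) ⊕ 3a = 85 ⊕ 3a = bf
byte 5: (ba ⊕ cc) ⊕ 20 = 76 ⊕ 20 = 56

00101000 11010100 01111110 10101101 10111111 01010110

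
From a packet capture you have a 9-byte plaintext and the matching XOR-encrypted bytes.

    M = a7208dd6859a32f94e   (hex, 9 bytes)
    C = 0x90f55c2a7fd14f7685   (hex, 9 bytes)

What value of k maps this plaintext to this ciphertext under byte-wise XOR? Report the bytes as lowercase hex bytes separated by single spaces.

37 d5 d1 fc fa 4b 7d 8f cb

Since C = M ⊕ k, XORing both sides with M gives k = M ⊕ C.
byte 0: 167 ^ 144 =  55
byte 1:  32 ^ 245 = 213
byte 2: 141 ^  92 = 209
byte 3: 214 ^  42 = 252
byte 4: 133 ^ 127 = 250
byte 5: 154 ^ 209 =  75
byte 6:  50 ^  79 = 125
byte 7: 249 ^ 118 = 143
byte 8:  78 ^ 133 = 203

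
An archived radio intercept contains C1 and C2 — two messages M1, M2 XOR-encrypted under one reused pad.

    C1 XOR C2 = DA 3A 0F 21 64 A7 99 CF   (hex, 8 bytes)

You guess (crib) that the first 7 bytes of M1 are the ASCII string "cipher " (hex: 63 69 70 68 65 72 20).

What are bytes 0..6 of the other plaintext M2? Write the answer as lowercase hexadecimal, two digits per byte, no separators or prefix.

b9537f4901d5b9

Since C1 ⊕ C2 = M1 ⊕ M2, XORing with the guessed M1 bytes yields the corresponding M2 bytes: M2 = (C1 ⊕ C2) ⊕ M1.
byte 0: da xor 63 = b9
byte 1: 3a xor 69 = 53
byte 2: 0f xor 70 = 7f
byte 3: 21 xor 68 = 49
byte 4: 64 xor 65 = 01
byte 5: a7 xor 72 = d5
byte 6: 99 xor 20 = b9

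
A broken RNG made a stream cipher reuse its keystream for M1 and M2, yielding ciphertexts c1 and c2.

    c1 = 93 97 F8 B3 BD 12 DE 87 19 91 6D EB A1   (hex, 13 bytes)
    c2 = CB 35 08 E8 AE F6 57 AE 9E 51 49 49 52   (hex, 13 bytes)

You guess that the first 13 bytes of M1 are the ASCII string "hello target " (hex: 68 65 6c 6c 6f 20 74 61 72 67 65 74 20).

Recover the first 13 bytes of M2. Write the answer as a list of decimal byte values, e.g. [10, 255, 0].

First, c1 ⊕ c2 = (M1 ⊕ K) ⊕ (M2 ⊕ K) = M1 ⊕ M2, so the key drops out. Then M2 = (M1 ⊕ M2) ⊕ M1 over the first 13 bytes.
byte 0: (93 XOR cb) XOR 68 = 58 XOR 68 = 30
byte 1: (97 XOR 35) XOR 65 = a2 XOR 65 = c7
byte 2: (f8 XOR 08) XOR 6c = f0 XOR 6c = 9c
byte 3: (b3 XOR e8) XOR 6c = 5b XOR 6c = 37
byte 4: (bd XOR ae) XOR 6f = 13 XOR 6f = 7c
byte 5: (12 XOR f6) XOR 20 = e4 XOR 20 = c4
byte 6: (de XOR 57) XOR 74 = 89 XOR 74 = fd
byte 7: (87 XOR ae) XOR 61 = 29 XOR 61 = 48
byte 8: (19 XOR 9e) XOR 72 = 87 XOR 72 = f5
byte 9: (91 XOR 51) XOR 67 = c0 XOR 67 = a7
byte 10: (6d XOR 49) XOR 65 = 24 XOR 65 = 41
byte 11: (eb XOR 49) XOR 74 = a2 XOR 74 = d6
byte 12: (a1 XOR 52) XOR 20 = f3 XOR 20 = d3

[48, 199, 156, 55, 124, 196, 253, 72, 245, 167, 65, 214, 211]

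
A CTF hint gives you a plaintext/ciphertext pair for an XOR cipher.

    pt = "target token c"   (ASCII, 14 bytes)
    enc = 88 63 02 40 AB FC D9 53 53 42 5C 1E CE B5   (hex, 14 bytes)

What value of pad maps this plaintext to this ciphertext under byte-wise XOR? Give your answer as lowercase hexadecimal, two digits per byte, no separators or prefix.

Since enc = pt ⊕ pad, XORing both sides with pt gives pad = pt ⊕ enc.
116 ^ 136 = 252
 97 ^  99 =   2
114 ^   2 = 112
103 ^  64 =  39
101 ^ 171 = 206
116 ^ 252 = 136
 32 ^ 217 = 249
116 ^  83 =  39
111 ^  83 =  60
107 ^  66 =  41
101 ^  92 =  57
110 ^  30 = 112
 32 ^ 206 = 238
 99 ^ 181 = 214

fc027027ce88f9273c293970eed6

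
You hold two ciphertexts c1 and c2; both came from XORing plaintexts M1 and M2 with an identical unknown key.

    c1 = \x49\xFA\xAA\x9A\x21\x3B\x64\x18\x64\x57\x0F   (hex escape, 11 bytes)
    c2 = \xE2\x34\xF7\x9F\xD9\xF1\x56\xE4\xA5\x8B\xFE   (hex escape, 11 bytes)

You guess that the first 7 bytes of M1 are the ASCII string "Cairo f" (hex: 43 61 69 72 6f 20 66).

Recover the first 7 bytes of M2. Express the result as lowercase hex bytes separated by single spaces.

e8 af 34 77 97 ea 54

First, c1 ⊕ c2 = (M1 ⊕ K) ⊕ (M2 ⊕ K) = M1 ⊕ M2, so the key drops out. Then M2 = (M1 ⊕ M2) ⊕ M1 over the first 7 bytes.
byte 0: (49 xor e2) xor 43 = ab xor 43 = e8
byte 1: (fa xor 34) xor 61 = ce xor 61 = af
byte 2: (aa xor f7) xor 69 = 5d xor 69 = 34
byte 3: (9a xor 9f) xor 72 = 05 xor 72 = 77
byte 4: (21 xor d9) xor 6f = f8 xor 6f = 97
byte 5: (3b xor f1) xor 20 = ca xor 20 = ea
byte 6: (64 xor 56) xor 66 = 32 xor 66 = 54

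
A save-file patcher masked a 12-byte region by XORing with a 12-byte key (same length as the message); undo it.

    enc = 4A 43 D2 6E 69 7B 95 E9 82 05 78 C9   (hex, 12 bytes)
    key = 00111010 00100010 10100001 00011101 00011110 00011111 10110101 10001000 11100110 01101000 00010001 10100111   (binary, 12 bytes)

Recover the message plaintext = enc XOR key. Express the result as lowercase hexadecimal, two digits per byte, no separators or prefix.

7061737377642061646d696e

XOR is its own inverse, so applying the key byte-wise gives the result directly.
byte 0:  74 xor  58 = 112
byte 1:  67 xor  34 =  97
byte 2: 210 xor 161 = 115
byte 3: 110 xor  29 = 115
byte 4: 105 xor  30 = 119
byte 5: 123 xor  31 = 100
byte 6: 149 xor 181 =  32
byte 7: 233 xor 136 =  97
byte 8: 130 xor 230 = 100
byte 9:   5 xor 104 = 109
byte 10: 120 xor  17 = 105
byte 11: 201 xor 167 = 110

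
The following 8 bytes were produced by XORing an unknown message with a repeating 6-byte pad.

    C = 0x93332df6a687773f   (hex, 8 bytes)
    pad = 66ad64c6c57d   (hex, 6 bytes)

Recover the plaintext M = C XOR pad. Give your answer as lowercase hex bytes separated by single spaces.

f5 9e 49 30 63 fa 11 92

The 6-byte key repeats, so the effective keystream is 66 ad 64 c6 c5 7d 66 ad.
byte 0: 93 ⊕ 66 = f5
byte 1: 33 ⊕ ad = 9e
byte 2: 2d ⊕ 64 = 49
byte 3: f6 ⊕ c6 = 30
byte 4: a6 ⊕ c5 = 63
byte 5: 87 ⊕ 7d = fa
byte 6: 77 ⊕ 66 = 11
byte 7: 3f ⊕ ad = 92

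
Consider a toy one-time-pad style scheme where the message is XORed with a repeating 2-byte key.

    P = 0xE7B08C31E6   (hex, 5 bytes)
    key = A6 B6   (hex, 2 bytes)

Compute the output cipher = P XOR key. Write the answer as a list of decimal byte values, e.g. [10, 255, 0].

[65, 6, 42, 135, 64]

The 2-byte key repeats, so the effective keystream is a6 b6 a6 b6 a6.
byte 0: e7 ^ a6 = 41
byte 1: b0 ^ b6 = 06
byte 2: 8c ^ a6 = 2a
byte 3: 31 ^ b6 = 87
byte 4: e6 ^ a6 = 40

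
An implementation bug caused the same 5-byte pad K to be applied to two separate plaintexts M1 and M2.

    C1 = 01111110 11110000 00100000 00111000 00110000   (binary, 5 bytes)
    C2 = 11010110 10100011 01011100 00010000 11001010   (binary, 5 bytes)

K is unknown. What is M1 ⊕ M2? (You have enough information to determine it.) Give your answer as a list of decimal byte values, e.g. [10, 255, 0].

[168, 83, 124, 40, 250]

C1 ⊕ C2 = (M1 ⊕ K) ⊕ (M2 ⊕ K) = M1 ⊕ M2 — the shared key cancels under XOR.
7e ⊕ d6 = a8
f0 ⊕ a3 = 53
20 ⊕ 5c = 7c
38 ⊕ 10 = 28
30 ⊕ ca = fa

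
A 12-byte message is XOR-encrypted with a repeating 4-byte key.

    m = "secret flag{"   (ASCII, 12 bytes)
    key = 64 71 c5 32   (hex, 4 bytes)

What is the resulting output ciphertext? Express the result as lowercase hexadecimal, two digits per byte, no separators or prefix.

1714a6400105e5540810a249

The 4-byte key repeats, so the effective keystream is 64 71 c5 32 64 71 c5 32 64 71 c5 32.
byte 0: 01110011 ⊕ 01100100 = 00010111
byte 1: 01100101 ⊕ 01110001 = 00010100
byte 2: 01100011 ⊕ 11000101 = 10100110
byte 3: 01110010 ⊕ 00110010 = 01000000
byte 4: 01100101 ⊕ 01100100 = 00000001
byte 5: 01110100 ⊕ 01110001 = 00000101
byte 6: 00100000 ⊕ 11000101 = 11100101
byte 7: 01100110 ⊕ 00110010 = 01010100
byte 8: 01101100 ⊕ 01100100 = 00001000
byte 9: 01100001 ⊕ 01110001 = 00010000
byte 10: 01100111 ⊕ 11000101 = 10100010
byte 11: 01111011 ⊕ 00110010 = 01001001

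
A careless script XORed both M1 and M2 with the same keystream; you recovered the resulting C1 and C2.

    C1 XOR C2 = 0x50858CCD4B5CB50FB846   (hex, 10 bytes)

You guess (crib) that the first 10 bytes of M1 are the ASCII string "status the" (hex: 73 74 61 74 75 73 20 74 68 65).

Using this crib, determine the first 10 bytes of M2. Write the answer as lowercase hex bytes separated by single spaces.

Since C1 ⊕ C2 = M1 ⊕ M2, XORing with the guessed M1 bytes yields the corresponding M2 bytes: M2 = (C1 ⊕ C2) ⊕ M1.
50 xor 73 = 23
85 xor 74 = f1
8c xor 61 = ed
cd xor 74 = b9
4b xor 75 = 3e
5c xor 73 = 2f
b5 xor 20 = 95
0f xor 74 = 7b
b8 xor 68 = d0
46 xor 65 = 23

23 f1 ed b9 3e 2f 95 7b d0 23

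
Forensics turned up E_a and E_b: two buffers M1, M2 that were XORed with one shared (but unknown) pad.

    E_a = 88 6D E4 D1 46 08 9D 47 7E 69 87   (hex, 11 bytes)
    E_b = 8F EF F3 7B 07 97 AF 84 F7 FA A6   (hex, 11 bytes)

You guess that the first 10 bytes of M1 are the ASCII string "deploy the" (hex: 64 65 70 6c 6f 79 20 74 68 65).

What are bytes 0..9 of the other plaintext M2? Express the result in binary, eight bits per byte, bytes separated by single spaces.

First, E_a ⊕ E_b = (M1 ⊕ K) ⊕ (M2 ⊕ K) = M1 ⊕ M2, so the key drops out. Then M2 = (M1 ⊕ M2) ⊕ M1 over the first 10 bytes.
byte 0: (88 ⊕ 8f) ⊕ 64 = 07 ⊕ 64 = 63
byte 1: (6d ⊕ ef) ⊕ 65 = 82 ⊕ 65 = e7
byte 2: (e4 ⊕ f3) ⊕ 70 = 17 ⊕ 70 = 67
byte 3: (d1 ⊕ 7b) ⊕ 6c = aa ⊕ 6c = c6
byte 4: (46 ⊕ 07) ⊕ 6f = 41 ⊕ 6f = 2e
byte 5: (08 ⊕ 97) ⊕ 79 = 9f ⊕ 79 = e6
byte 6: (9d ⊕ af) ⊕ 20 = 32 ⊕ 20 = 12
byte 7: (47 ⊕ 84) ⊕ 74 = c3 ⊕ 74 = b7
byte 8: (7e ⊕ f7) ⊕ 68 = 89 ⊕ 68 = e1
byte 9: (69 ⊕ fa) ⊕ 65 = 93 ⊕ 65 = f6

01100011 11100111 01100111 11000110 00101110 11100110 00010010 10110111 11100001 11110110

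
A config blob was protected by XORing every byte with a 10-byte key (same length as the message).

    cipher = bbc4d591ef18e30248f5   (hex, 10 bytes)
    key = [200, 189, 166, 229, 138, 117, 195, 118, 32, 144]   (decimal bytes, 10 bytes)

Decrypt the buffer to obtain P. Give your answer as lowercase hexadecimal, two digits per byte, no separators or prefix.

XOR is its own inverse, so applying the key byte-wise gives the result directly.
byte 0: 10111011 xor 11001000 = 01110011
byte 1: 11000100 xor 10111101 = 01111001
byte 2: 11010101 xor 10100110 = 01110011
byte 3: 10010001 xor 11100101 = 01110100
byte 4: 11101111 xor 10001010 = 01100101
byte 5: 00011000 xor 01110101 = 01101101
byte 6: 11100011 xor 11000011 = 00100000
byte 7: 00000010 xor 01110110 = 01110100
byte 8: 01001000 xor 00100000 = 01101000
byte 9: 11110101 xor 10010000 = 01100101

73797374656d20746865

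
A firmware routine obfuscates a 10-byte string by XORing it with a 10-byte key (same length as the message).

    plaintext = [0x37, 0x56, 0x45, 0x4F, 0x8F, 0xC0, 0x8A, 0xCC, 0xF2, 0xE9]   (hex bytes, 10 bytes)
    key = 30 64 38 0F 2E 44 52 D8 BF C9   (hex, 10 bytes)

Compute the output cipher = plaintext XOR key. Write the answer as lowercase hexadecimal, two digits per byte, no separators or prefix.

XOR is its own inverse, so applying the key byte-wise gives the result directly.
byte 0: 00110111 xor 00110000 = 00000111
byte 1: 01010110 xor 01100100 = 00110010
byte 2: 01000101 xor 00111000 = 01111101
byte 3: 01001111 xor 00001111 = 01000000
byte 4: 10001111 xor 00101110 = 10100001
byte 5: 11000000 xor 01000100 = 10000100
byte 6: 10001010 xor 01010010 = 11011000
byte 7: 11001100 xor 11011000 = 00010100
byte 8: 11110010 xor 10111111 = 01001101
byte 9: 11101001 xor 11001001 = 00100000

07327d40a184d8144d20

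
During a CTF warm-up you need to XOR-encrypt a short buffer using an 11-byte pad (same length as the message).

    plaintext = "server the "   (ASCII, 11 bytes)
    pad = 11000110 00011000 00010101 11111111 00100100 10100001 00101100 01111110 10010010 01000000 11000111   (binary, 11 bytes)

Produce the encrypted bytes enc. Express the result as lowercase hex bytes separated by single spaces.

b5 7d 67 89 41 d3 0c 0a fa 25 e7

73 xor c6 = b5
65 xor 18 = 7d
72 xor 15 = 67
76 xor ff = 89
65 xor 24 = 41
72 xor a1 = d3
20 xor 2c = 0c
74 xor 7e = 0a
68 xor 92 = fa
65 xor 40 = 25
20 xor c7 = e7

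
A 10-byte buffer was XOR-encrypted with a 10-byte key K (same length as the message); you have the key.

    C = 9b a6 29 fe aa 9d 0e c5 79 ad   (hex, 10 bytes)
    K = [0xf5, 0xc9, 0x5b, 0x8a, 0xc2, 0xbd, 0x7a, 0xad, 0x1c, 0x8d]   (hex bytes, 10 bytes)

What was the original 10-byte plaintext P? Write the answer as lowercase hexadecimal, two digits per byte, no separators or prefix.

6e6f7274682074686520

XOR is its own inverse, so applying the key byte-wise gives the result directly.
9b ^ f5 = 6e
a6 ^ c9 = 6f
29 ^ 5b = 72
fe ^ 8a = 74
aa ^ c2 = 68
9d ^ bd = 20
0e ^ 7a = 74
c5 ^ ad = 68
79 ^ 1c = 65
ad ^ 8d = 20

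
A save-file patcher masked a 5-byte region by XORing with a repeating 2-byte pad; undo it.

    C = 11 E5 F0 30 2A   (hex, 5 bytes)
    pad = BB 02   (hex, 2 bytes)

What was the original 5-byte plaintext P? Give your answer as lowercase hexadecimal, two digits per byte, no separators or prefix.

aae74b3291

The 2-byte key repeats, so the effective keystream is bb 02 bb 02 bb.
byte 0:  17 xor 187 = 170
byte 1: 229 xor   2 = 231
byte 2: 240 xor 187 =  75
byte 3:  48 xor   2 =  50
byte 4:  42 xor 187 = 145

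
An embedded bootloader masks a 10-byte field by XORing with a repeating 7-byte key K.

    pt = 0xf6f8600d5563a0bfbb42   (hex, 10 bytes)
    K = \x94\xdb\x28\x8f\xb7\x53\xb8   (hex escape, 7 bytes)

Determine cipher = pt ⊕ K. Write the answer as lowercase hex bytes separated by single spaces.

The 7-byte key repeats, so the effective keystream is 94 db 28 8f b7 53 b8 94 db 28.
byte 0: f6 ⊕ 94 = 62
byte 1: f8 ⊕ db = 23
byte 2: 60 ⊕ 28 = 48
byte 3: 0d ⊕ 8f = 82
byte 4: 55 ⊕ b7 = e2
byte 5: 63 ⊕ 53 = 30
byte 6: a0 ⊕ b8 = 18
byte 7: bf ⊕ 94 = 2b
byte 8: bb ⊕ db = 60
byte 9: 42 ⊕ 28 = 6a

62 23 48 82 e2 30 18 2b 60 6a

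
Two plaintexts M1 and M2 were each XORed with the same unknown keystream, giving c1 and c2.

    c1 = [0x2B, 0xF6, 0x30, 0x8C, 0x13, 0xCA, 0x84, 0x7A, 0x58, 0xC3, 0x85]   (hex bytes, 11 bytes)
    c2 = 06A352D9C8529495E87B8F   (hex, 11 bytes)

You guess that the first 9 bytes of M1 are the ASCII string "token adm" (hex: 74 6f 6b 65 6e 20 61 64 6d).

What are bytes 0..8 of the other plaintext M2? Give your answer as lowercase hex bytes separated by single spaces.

59 3a 09 30 b5 b8 71 8b dd

First, c1 ⊕ c2 = (M1 ⊕ K) ⊕ (M2 ⊕ K) = M1 ⊕ M2, so the key drops out. Then M2 = (M1 ⊕ M2) ⊕ M1 over the first 9 bytes.
byte 0: (2b xor 06) xor 74 = 2d xor 74 = 59
byte 1: (f6 xor a3) xor 6f = 55 xor 6f = 3a
byte 2: (30 xor 52) xor 6b = 62 xor 6b = 09
byte 3: (8c xor d9) xor 65 = 55 xor 65 = 30
byte 4: (13 xor c8) xor 6e = db xor 6e = b5
byte 5: (ca xor 52) xor 20 = 98 xor 20 = b8
byte 6: (84 xor 94) xor 61 = 10 xor 61 = 71
byte 7: (7a xor 95) xor 64 = ef xor 64 = 8b
byte 8: (58 xor e8) xor 6d = b0 xor 6d = dd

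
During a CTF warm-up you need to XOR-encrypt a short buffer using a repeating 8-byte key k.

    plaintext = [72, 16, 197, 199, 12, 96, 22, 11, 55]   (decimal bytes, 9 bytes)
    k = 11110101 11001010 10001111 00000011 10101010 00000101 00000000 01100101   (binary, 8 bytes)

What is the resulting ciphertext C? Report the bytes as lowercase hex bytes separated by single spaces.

The 8-byte key repeats, so the effective keystream is f5 ca 8f 03 aa 05 00 65 f5.
byte 0: 48 ^ f5 = bd
byte 1: 10 ^ ca = da
byte 2: c5 ^ 8f = 4a
byte 3: c7 ^ 03 = c4
byte 4: 0c ^ aa = a6
byte 5: 60 ^ 05 = 65
byte 6: 16 ^ 00 = 16
byte 7: 0b ^ 65 = 6e
byte 8: 37 ^ f5 = c2

bd da 4a c4 a6 65 16 6e c2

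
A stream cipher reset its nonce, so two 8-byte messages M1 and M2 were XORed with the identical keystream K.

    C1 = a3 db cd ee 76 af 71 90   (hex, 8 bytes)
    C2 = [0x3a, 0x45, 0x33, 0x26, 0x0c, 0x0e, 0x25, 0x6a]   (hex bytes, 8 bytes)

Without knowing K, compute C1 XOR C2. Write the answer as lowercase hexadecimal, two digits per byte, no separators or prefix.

C1 ⊕ C2 = (M1 ⊕ K) ⊕ (M2 ⊕ K) = M1 ⊕ M2 — the shared key cancels under XOR.
a3 xor 3a = 99
db xor 45 = 9e
cd xor 33 = fe
ee xor 26 = c8
76 xor 0c = 7a
af xor 0e = a1
71 xor 25 = 54
90 xor 6a = fa

999efec87aa154fa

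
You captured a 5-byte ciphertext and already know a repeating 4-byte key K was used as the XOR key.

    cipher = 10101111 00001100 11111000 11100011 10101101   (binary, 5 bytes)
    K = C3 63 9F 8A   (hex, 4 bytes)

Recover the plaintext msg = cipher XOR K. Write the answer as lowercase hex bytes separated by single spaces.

6c 6f 67 69 6e

The 4-byte key repeats, so the effective keystream is c3 63 9f 8a c3.
byte 0: 10101111 xor 11000011 = 01101100
byte 1: 00001100 xor 01100011 = 01101111
byte 2: 11111000 xor 10011111 = 01100111
byte 3: 11100011 xor 10001010 = 01101001
byte 4: 10101101 xor 11000011 = 01101110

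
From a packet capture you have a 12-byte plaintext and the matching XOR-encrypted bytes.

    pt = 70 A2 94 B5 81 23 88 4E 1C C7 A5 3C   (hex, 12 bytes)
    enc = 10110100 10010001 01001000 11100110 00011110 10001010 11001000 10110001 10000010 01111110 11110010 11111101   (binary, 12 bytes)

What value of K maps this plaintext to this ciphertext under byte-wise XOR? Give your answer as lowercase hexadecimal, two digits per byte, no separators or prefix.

Since enc = pt ⊕ K, XORing both sides with pt gives K = pt ⊕ enc.
70 xor b4 = c4
a2 xor 91 = 33
94 xor 48 = dc
b5 xor e6 = 53
81 xor 1e = 9f
23 xor 8a = a9
88 xor c8 = 40
4e xor b1 = ff
1c xor 82 = 9e
c7 xor 7e = b9
a5 xor f2 = 57
3c xor fd = c1

c433dc539fa940ff9eb957c1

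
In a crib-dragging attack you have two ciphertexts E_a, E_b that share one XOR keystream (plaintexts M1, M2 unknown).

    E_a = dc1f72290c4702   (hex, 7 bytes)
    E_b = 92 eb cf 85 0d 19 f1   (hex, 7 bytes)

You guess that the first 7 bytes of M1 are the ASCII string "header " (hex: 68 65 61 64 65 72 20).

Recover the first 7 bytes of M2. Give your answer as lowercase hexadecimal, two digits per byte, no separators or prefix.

2691dcc8642cd3

First, E_a ⊕ E_b = (M1 ⊕ K) ⊕ (M2 ⊕ K) = M1 ⊕ M2, so the key drops out. Then M2 = (M1 ⊕ M2) ⊕ M1 over the first 7 bytes.
byte 0: (dc xor 92) xor 68 = 4e xor 68 = 26
byte 1: (1f xor eb) xor 65 = f4 xor 65 = 91
byte 2: (72 xor cf) xor 61 = bd xor 61 = dc
byte 3: (29 xor 85) xor 64 = ac xor 64 = c8
byte 4: (0c xor 0d) xor 65 = 01 xor 65 = 64
byte 5: (47 xor 19) xor 72 = 5e xor 72 = 2c
byte 6: (02 xor f1) xor 20 = f3 xor 20 = d3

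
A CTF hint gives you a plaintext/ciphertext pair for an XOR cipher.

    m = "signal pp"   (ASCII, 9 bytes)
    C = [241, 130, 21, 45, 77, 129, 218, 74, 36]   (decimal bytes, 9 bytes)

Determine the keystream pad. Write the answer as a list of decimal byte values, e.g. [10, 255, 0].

[130, 235, 114, 67, 44, 237, 250, 58, 84]

Since C = m ⊕ pad, XORing both sides with m gives pad = m ⊕ C.
01110011 XOR 11110001 = 10000010
01101001 XOR 10000010 = 11101011
01100111 XOR 00010101 = 01110010
01101110 XOR 00101101 = 01000011
01100001 XOR 01001101 = 00101100
01101100 XOR 10000001 = 11101101
00100000 XOR 11011010 = 11111010
01110000 XOR 01001010 = 00111010
01110000 XOR 00100100 = 01010100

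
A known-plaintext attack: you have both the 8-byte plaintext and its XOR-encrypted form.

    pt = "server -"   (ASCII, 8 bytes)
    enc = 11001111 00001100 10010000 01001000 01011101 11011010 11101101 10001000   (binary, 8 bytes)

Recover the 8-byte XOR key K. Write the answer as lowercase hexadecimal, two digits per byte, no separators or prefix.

bc69e23e38a8cda5

Since enc = pt ⊕ K, XORing both sides with pt gives K = pt ⊕ enc.
73 ^ cf = bc
65 ^ 0c = 69
72 ^ 90 = e2
76 ^ 48 = 3e
65 ^ 5d = 38
72 ^ da = a8
20 ^ ed = cd
2d ^ 88 = a5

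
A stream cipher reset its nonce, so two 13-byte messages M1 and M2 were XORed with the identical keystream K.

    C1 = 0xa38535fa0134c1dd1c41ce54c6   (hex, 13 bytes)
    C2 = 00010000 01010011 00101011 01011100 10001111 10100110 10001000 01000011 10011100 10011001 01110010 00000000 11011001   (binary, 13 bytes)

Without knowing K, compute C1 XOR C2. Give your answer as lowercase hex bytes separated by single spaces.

b3 d6 1e a6 8e 92 49 9e 80 d8 bc 54 1f

C1 ⊕ C2 = (M1 ⊕ K) ⊕ (M2 ⊕ K) = M1 ⊕ M2 — the shared key cancels under XOR.
10100011 xor 00010000 = 10110011
10000101 xor 01010011 = 11010110
00110101 xor 00101011 = 00011110
11111010 xor 01011100 = 10100110
00000001 xor 10001111 = 10001110
00110100 xor 10100110 = 10010010
11000001 xor 10001000 = 01001001
11011101 xor 01000011 = 10011110
00011100 xor 10011100 = 10000000
01000001 xor 10011001 = 11011000
11001110 xor 01110010 = 10111100
01010100 xor 00000000 = 01010100
11000110 xor 11011001 = 00011111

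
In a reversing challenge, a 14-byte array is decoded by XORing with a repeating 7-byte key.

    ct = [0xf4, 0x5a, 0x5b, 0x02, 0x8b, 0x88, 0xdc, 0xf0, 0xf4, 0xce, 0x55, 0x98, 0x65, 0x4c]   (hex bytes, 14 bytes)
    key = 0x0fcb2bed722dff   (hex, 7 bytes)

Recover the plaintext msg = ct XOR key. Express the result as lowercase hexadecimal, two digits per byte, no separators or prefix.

fb9170eff9a523ff3fe5b8ea48b3

The 7-byte key repeats, so the effective keystream is 0f cb 2b ed 72 2d ff 0f cb 2b ed 72 2d ff.
byte 0: f4 XOR 0f = fb
byte 1: 5a XOR cb = 91
byte 2: 5b XOR 2b = 70
byte 3: 02 XOR ed = ef
byte 4: 8b XOR 72 = f9
byte 5: 88 XOR 2d = a5
byte 6: dc XOR ff = 23
byte 7: f0 XOR 0f = ff
byte 8: f4 XOR cb = 3f
byte 9: ce XOR 2b = e5
byte 10: 55 XOR ed = b8
byte 11: 98 XOR 72 = ea
byte 12: 65 XOR 2d = 48
byte 13: 4c XOR ff = b3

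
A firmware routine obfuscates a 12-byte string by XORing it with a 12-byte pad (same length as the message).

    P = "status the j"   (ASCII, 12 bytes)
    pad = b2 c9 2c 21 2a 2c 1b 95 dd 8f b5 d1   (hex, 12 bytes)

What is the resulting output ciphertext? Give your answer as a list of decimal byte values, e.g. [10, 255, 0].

XOR is its own inverse, so applying the key byte-wise gives the result directly.
byte 0: 73 XOR b2 = c1
byte 1: 74 XOR c9 = bd
byte 2: 61 XOR 2c = 4d
byte 3: 74 XOR 21 = 55
byte 4: 75 XOR 2a = 5f
byte 5: 73 XOR 2c = 5f
byte 6: 20 XOR 1b = 3b
byte 7: 74 XOR 95 = e1
byte 8: 68 XOR dd = b5
byte 9: 65 XOR 8f = ea
byte 10: 20 XOR b5 = 95
byte 11: 6a XOR d1 = bb

[193, 189, 77, 85, 95, 95, 59, 225, 181, 234, 149, 187]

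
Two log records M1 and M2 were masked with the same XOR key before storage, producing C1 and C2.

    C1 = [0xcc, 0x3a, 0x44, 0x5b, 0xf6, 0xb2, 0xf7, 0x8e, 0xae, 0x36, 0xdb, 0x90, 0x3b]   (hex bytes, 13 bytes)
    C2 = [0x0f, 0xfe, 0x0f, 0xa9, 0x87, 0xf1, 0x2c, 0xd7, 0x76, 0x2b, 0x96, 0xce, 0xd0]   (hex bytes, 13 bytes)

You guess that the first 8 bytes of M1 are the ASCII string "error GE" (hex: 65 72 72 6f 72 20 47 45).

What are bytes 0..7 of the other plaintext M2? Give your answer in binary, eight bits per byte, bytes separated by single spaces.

10100110 10110110 00111001 10011101 00000011 01100011 10011100 00011100

First, C1 ⊕ C2 = (M1 ⊕ K) ⊕ (M2 ⊕ K) = M1 ⊕ M2, so the key drops out. Then M2 = (M1 ⊕ M2) ⊕ M1 over the first 8 bytes.
byte 0: (cc ⊕ 0f) ⊕ 65 = c3 ⊕ 65 = a6
byte 1: (3a ⊕ fe) ⊕ 72 = c4 ⊕ 72 = b6
byte 2: (44 ⊕ 0f) ⊕ 72 = 4b ⊕ 72 = 39
byte 3: (5b ⊕ a9) ⊕ 6f = f2 ⊕ 6f = 9d
byte 4: (f6 ⊕ 87) ⊕ 72 = 71 ⊕ 72 = 03
byte 5: (b2 ⊕ f1) ⊕ 20 = 43 ⊕ 20 = 63
byte 6: (f7 ⊕ 2c) ⊕ 47 = db ⊕ 47 = 9c
byte 7: (8e ⊕ d7) ⊕ 45 = 59 ⊕ 45 = 1c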